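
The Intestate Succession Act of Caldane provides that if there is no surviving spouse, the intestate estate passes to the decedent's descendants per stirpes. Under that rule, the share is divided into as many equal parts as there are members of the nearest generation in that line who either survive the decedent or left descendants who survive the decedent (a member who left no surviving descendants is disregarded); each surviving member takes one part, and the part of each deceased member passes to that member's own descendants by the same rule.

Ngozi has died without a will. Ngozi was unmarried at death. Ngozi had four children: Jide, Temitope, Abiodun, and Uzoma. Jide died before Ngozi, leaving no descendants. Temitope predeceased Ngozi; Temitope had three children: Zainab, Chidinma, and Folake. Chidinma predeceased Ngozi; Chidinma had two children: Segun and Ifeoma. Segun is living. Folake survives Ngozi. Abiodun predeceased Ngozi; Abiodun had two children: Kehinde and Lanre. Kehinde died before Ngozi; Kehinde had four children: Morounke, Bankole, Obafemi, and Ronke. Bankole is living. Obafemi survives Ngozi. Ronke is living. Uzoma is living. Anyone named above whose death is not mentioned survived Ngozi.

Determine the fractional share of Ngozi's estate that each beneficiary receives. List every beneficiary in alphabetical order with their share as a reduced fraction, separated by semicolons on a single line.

There is no surviving spouse, so the entire estate passes to Ngozi's descendants per stirpes.
Jide left no surviving issue, so that branch lapses and is disregarded.
The estate is divided into 3 equal shares of 1/3 among Temitope, Abiodun, Uzoma.
Temitope predeceased; the 1/3 allotted to Temitope's branch passes to Temitope's issue by representation.
The 1/3 is divided into 3 equal shares of 1/9 among Zainab, Chidinma, Folake.
Zainab is living and takes 1/9.
Chidinma predeceased; the 1/9 allotted to Chidinma's branch passes to Chidinma's issue by representation.
The 1/9 is divided into 2 equal shares of 1/18 among Segun, Ifeoma.
Segun is living and takes 1/18.
Ifeoma is living and takes 1/18.
Folake is living and takes 1/9.
Abiodun predeceased; the 1/3 allotted to Abiodun's branch passes to Abiodun's issue by representation.
The 1/3 is divided into 2 equal shares of 1/6 among Kehinde, Lanre.
Kehinde predeceased; the 1/6 allotted to Kehinde's branch passes to Kehinde's issue by representation.
The 1/6 is divided into 4 equal shares of 1/24 among Morounke, Bankole, Obafemi, Ronke.
Morounke is living and takes 1/24.
Bankole is living and takes 1/24.
Obafemi is living and takes 1/24.
Ronke is living and takes 1/24.
Lanre is living and takes 1/6.
Uzoma is living and takes 1/3.

Bankole 1/24; Folake 1/9; Ifeoma 1/18; Lanre 1/6; Morounke 1/24; Obafemi 1/24; Ronke 1/24; Segun 1/18; Uzoma 1/3; Zainab 1/9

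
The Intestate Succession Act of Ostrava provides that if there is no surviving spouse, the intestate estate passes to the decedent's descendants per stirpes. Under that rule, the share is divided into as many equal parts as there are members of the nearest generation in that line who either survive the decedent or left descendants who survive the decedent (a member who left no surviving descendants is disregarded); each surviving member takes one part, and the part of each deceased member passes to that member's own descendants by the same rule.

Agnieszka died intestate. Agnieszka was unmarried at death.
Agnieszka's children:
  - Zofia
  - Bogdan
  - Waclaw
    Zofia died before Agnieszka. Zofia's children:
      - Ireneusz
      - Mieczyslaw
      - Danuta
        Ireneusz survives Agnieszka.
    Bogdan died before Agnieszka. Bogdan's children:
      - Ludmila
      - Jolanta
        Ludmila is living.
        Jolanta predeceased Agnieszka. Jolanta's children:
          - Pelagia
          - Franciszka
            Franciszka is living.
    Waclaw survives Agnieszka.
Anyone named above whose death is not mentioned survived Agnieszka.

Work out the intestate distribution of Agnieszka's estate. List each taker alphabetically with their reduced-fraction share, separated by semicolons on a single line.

There is no surviving spouse, so the entire estate passes to Agnieszka's descendants per stirpes.
The estate is divided into 3 equal shares of 1/3 among Zofia, Bogdan, Waclaw.
Zofia predeceased; the 1/3 allotted to Zofia's branch passes to Zofia's issue by representation.
The 1/3 is divided into 3 equal shares of 1/9 among Ireneusz, Mieczyslaw, Danuta.
Ireneusz is living and takes 1/9.
Mieczyslaw is living and takes 1/9.
Danuta is living and takes 1/9.
Bogdan predeceased; the 1/3 allotted to Bogdan's branch passes to Bogdan's issue by representation.
The 1/3 is divided into 2 equal shares of 1/6 among Ludmila, Jolanta.
Ludmila is living and takes 1/6.
Jolanta predeceased; the 1/6 allotted to Jolanta's branch passes to Jolanta's issue by representation.
The 1/6 is divided into 2 equal shares of 1/12 among Pelagia, Franciszka.
Pelagia is living and takes 1/12.
Franciszka is living and takes 1/12.
Waclaw is living and takes 1/3.

Danuta 1/9; Franciszka 1/12; Ireneusz 1/9; Ludmila 1/6; Mieczyslaw 1/9; Pelagia 1/12; Waclaw 1/3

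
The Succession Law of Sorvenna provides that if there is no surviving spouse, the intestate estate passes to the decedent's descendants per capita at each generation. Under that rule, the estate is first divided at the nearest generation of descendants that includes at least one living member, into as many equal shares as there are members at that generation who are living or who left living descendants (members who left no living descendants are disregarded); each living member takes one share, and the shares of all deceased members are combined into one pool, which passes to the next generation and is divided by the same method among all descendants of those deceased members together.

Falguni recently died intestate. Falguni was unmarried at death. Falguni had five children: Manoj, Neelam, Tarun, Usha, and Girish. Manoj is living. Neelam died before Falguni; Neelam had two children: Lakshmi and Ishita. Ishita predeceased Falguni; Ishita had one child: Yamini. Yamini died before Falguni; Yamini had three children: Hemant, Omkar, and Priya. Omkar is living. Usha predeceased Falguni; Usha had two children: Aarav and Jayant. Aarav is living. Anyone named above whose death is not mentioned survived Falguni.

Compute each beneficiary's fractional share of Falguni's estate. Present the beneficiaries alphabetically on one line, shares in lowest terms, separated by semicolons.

There is no surviving spouse, so the entire estate passes to Falguni's descendants per capita at each generation.
At generation 1 (Manoj, Neelam, Tarun, Usha, Girish) there are 5 shares of (1)/5 = 1/5 each.
Living: Manoj, Tarun, and Girish — each takes 1/5.
Deceased: Neelam and Usha. Their combined 2/5 is pooled and carried to generation 2.
At generation 2 (Lakshmi, Ishita, Aarav, Jayant) there are 4 shares of (2/5)/4 = 1/10 each.
Living: Lakshmi, Aarav, and Jayant — each takes 1/10.
Deceased: Ishita. That 1/10 share is carried to generation 3.
At generation 3 (Yamini) there are 1 shares of (1/10)/1 = 1/10 each.
Deceased: Yamini. That 1/10 share is carried to generation 4.
At generation 4 (Hemant, Omkar, Priya) there are 3 shares of (1/10)/3 = 1/30 each.
Living: Hemant, Omkar, and Priya — each takes 1/30.

Aarav 1/10; Girish 1/5; Hemant 1/30; Jayant 1/10; Lakshmi 1/10; Manoj 1/5; Omkar 1/30; Priya 1/30; Tarun 1/5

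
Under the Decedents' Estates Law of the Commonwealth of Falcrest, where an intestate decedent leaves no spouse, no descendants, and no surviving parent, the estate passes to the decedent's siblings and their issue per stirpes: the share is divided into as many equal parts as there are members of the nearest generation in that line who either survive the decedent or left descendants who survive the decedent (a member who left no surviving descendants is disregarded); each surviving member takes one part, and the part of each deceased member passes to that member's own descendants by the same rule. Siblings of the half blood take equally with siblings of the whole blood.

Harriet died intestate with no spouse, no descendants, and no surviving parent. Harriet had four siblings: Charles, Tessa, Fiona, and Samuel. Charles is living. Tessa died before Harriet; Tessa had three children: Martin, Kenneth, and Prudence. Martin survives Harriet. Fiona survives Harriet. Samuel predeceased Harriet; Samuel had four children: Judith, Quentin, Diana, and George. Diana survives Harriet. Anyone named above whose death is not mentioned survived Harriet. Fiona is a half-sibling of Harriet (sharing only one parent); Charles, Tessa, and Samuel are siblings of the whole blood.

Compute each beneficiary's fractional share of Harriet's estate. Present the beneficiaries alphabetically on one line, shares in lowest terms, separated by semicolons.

No spouse, descendants, or parent survives, so the estate passes to Harriet's siblings per stirpes.
Half-blood and whole-blood siblings take equally under the stated rule.
The estate is divided into 4 equal shares of 1/4 among Charles, Tessa, Fiona, Samuel.
Charles is living and takes 1/4.
Tessa predeceased; the 1/4 allotted to Tessa's branch passes to Tessa's issue by representation.
The 1/4 is divided into 3 equal shares of 1/12 among Martin, Kenneth, Prudence.
Martin is living and takes 1/12.
Kenneth is living and takes 1/12.
Prudence is living and takes 1/12.
Fiona is living and takes 1/4.
Samuel predeceased; the 1/4 allotted to Samuel's branch passes to Samuel's issue by representation.
The 1/4 is divided into 4 equal shares of 1/16 among Judith, Quentin, Diana, George.
Judith is living and takes 1/16.
Quentin is living and takes 1/16.
Diana is living and takes 1/16.
George is living and takes 1/16.

Charles 1/4; Diana 1/16; Fiona 1/4; George 1/16; Judith 1/16; Kenneth 1/12; Martin 1/12; Prudence 1/12; Quentin 1/16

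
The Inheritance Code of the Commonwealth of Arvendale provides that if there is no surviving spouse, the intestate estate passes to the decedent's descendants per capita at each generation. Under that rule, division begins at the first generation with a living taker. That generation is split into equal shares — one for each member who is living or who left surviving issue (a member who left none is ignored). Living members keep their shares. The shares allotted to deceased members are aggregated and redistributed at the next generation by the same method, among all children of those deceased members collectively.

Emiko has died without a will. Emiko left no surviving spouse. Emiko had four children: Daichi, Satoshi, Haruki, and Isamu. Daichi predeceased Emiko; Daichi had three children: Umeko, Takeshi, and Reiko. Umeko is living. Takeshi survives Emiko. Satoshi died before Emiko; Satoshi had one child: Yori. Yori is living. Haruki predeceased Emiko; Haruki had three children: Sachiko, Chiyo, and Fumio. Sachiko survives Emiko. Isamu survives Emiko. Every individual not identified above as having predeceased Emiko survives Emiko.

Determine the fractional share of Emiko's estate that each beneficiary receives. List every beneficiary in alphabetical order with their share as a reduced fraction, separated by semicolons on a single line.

There is no surviving spouse, so the entire estate passes to Emiko's descendants per capita at each generation.
At generation 1 (Daichi, Satoshi, Haruki, Isamu) there are 4 shares of (1)/4 = 1/4 each.
Living: Isamu — each takes 1/4.
Deceased: Daichi, Satoshi, and Haruki. Their combined 3/4 is pooled and carried to generation 2.
At generation 2 (Umeko, Takeshi, Reiko, Yori, Sachiko, Chiyo, Fumio) there are 7 shares of (3/4)/7 = 3/28 each.
Living: Umeko, Takeshi, Reiko, Yori, Sachiko, Chiyo, and Fumio — each takes 3/28.

Chiyo 3/28; Fumio 3/28; Isamu 1/4; Reiko 3/28; Sachiko 3/28; Takeshi 3/28; Umeko 3/28; Yori 3/28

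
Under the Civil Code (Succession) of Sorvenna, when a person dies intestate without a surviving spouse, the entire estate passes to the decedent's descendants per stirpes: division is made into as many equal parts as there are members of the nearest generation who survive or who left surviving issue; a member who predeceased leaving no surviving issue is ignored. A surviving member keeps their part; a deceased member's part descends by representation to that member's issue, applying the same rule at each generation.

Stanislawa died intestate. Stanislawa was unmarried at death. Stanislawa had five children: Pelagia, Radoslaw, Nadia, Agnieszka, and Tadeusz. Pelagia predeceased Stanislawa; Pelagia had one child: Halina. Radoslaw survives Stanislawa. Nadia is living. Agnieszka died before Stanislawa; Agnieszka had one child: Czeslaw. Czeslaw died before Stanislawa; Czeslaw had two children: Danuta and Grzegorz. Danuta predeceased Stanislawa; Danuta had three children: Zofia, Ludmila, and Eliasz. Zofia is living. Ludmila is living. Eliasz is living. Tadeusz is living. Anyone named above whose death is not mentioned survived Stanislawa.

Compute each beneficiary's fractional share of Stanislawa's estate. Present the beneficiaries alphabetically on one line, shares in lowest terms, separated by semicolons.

Eliasz 1/30; Grzegorz 1/10; Halina 1/5; Ludmila 1/30; Nadia 1/5; Radoslaw 1/5; Tadeusz 1/5; Zofia 1/30

There is no surviving spouse, so the entire estate passes to Stanislawa's descendants per stirpes.
The estate is divided into 5 equal shares of 1/5 among Pelagia, Radoslaw, Nadia, Agnieszka, Tadeusz.
Pelagia predeceased; the 1/5 allotted to Pelagia's branch passes to Pelagia's issue by representation.
Halina is the sole taker at this level and receives the full 1/5.
Radoslaw is living and takes 1/5.
Nadia is living and takes 1/5.
Agnieszka predeceased; the 1/5 allotted to Agnieszka's branch passes to Agnieszka's issue by representation.
Czeslaw's line is the sole branch at this level, so the full 1/5 passes to Czeslaw's issue by representation.
The 1/5 is divided into 2 equal shares of 1/10 among Danuta, Grzegorz.
Danuta predeceased; the 1/10 allotted to Danuta's branch passes to Danuta's issue by representation.
The 1/10 is divided into 3 equal shares of 1/30 among Zofia, Ludmila, Eliasz.
Zofia is living and takes 1/30.
Ludmila is living and takes 1/30.
Eliasz is living and takes 1/30.
Grzegorz is living and takes 1/10.
Tadeusz is living and takes 1/5.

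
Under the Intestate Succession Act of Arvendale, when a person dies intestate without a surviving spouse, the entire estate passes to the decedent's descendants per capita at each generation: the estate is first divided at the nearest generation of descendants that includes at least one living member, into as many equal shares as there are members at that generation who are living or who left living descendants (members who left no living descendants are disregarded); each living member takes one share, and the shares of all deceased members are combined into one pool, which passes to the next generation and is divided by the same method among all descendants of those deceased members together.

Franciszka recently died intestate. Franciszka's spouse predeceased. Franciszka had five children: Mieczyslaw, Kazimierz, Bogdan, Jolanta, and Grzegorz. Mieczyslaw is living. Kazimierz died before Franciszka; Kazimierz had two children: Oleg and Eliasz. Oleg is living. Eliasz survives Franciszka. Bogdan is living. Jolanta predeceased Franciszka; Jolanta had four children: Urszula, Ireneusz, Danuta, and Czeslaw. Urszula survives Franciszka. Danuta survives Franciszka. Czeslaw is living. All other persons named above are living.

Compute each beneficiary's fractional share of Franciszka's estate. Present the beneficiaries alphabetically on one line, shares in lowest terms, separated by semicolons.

There is no surviving spouse, so the entire estate passes to Franciszka's descendants per capita at each generation.
At generation 1 (Mieczyslaw, Kazimierz, Bogdan, Jolanta, Grzegorz) there are 5 shares of (1)/5 = 1/5 each.
Living: Mieczyslaw, Bogdan, and Grzegorz — each takes 1/5.
Deceased: Kazimierz and Jolanta. Their combined 2/5 is pooled and carried to generation 2.
At generation 2 (Oleg, Eliasz, Urszula, Ireneusz, Danuta, Czeslaw) there are 6 shares of (2/5)/6 = 1/15 each.
Living: Oleg, Eliasz, Urszula, Ireneusz, Danuta, and Czeslaw — each takes 1/15.

Bogdan 1/5; Czeslaw 1/15; Danuta 1/15; Eliasz 1/15; Grzegorz 1/5; Ireneusz 1/15; Mieczyslaw 1/5; Oleg 1/15; Urszula 1/15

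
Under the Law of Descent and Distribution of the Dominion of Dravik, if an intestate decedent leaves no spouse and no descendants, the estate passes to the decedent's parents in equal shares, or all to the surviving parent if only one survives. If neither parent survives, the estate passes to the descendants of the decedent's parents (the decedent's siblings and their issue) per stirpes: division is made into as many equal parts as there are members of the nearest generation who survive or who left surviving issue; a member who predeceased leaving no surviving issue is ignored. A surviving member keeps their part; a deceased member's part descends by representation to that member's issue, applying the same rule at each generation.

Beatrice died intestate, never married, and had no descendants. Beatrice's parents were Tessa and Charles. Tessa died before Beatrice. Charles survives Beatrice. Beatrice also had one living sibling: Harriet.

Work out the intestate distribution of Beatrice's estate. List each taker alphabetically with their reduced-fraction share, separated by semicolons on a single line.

Only one parent, Charles, survives, so Charles takes the entire estate. The siblings take nothing because a surviving parent has priority.

Charles 1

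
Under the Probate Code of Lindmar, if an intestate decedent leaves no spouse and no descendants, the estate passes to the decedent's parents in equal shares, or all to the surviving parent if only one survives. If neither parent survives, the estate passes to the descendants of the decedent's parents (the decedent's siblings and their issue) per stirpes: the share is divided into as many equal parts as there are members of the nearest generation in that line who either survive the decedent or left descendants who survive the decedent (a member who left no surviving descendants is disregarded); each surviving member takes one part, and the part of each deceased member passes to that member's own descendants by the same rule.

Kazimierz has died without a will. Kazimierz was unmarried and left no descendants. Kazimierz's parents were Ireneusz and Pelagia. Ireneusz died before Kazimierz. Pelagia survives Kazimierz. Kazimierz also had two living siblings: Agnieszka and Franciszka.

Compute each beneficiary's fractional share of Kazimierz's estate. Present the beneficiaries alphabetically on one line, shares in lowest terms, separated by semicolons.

Pelagia 1

Only one parent, Pelagia, survives, so Pelagia takes the entire estate. The siblings take nothing because a surviving parent has priority.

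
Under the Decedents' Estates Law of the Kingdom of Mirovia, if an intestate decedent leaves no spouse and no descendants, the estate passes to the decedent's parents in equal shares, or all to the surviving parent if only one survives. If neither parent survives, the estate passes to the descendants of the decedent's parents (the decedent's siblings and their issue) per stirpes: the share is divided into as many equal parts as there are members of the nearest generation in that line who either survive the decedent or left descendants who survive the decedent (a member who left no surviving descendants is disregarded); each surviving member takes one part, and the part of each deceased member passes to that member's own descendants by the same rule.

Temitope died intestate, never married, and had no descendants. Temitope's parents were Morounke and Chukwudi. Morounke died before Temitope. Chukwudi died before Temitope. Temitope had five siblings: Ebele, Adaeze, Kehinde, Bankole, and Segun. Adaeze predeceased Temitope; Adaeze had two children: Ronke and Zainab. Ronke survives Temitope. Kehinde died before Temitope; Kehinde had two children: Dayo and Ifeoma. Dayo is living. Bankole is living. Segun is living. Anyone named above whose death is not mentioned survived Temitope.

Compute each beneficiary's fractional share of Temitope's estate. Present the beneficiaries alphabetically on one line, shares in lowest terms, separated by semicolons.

Neither parent survives and there are no descendants, so the estate passes to Temitope's siblings and their issue per stirpes.
The estate is divided into 5 equal shares of 1/5 among Ebele, Adaeze, Kehinde, Bankole, Segun.
Ebele is living and takes 1/5.
Adaeze predeceased; the 1/5 allotted to Adaeze's branch passes to Adaeze's issue by representation.
The 1/5 is divided into 2 equal shares of 1/10 among Ronke, Zainab.
Ronke is living and takes 1/10.
Zainab is living and takes 1/10.
Kehinde predeceased; the 1/5 allotted to Kehinde's branch passes to Kehinde's issue by representation.
The 1/5 is divided into 2 equal shares of 1/10 among Dayo, Ifeoma.
Dayo is living and takes 1/10.
Ifeoma is living and takes 1/10.
Bankole is living and takes 1/5.
Segun is living and takes 1/5.

Bankole 1/5; Dayo 1/10; Ebele 1/5; Ifeoma 1/10; Ronke 1/10; Segun 1/5; Zainab 1/10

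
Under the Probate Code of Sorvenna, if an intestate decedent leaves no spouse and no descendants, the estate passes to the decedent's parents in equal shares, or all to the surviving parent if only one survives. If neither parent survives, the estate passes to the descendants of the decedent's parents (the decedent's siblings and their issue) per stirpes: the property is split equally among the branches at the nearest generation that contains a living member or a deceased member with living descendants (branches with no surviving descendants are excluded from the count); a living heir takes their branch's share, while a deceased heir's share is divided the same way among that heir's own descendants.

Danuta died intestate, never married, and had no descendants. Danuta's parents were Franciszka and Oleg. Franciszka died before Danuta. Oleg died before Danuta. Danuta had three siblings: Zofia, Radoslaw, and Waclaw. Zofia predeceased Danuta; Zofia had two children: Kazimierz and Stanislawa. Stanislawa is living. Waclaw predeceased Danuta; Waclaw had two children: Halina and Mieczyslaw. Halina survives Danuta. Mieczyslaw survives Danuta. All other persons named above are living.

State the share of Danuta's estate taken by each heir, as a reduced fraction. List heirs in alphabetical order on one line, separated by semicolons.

Neither parent survives and there are no descendants, so the estate passes to Danuta's siblings and their issue per stirpes.
The estate is divided into 3 equal shares of 1/3 among Zofia, Radoslaw, Waclaw.
Zofia predeceased; the 1/3 allotted to Zofia's branch passes to Zofia's issue by representation.
The 1/3 is divided into 2 equal shares of 1/6 among Kazimierz, Stanislawa.
Kazimierz is living and takes 1/6.
Stanislawa is living and takes 1/6.
Radoslaw is living and takes 1/3.
Waclaw predeceased; the 1/3 allotted to Waclaw's branch passes to Waclaw's issue by representation.
The 1/3 is divided into 2 equal shares of 1/6 among Halina, Mieczyslaw.
Halina is living and takes 1/6.
Mieczyslaw is living and takes 1/6.

Halina 1/6; Kazimierz 1/6; Mieczyslaw 1/6; Radoslaw 1/3; Stanislawa 1/6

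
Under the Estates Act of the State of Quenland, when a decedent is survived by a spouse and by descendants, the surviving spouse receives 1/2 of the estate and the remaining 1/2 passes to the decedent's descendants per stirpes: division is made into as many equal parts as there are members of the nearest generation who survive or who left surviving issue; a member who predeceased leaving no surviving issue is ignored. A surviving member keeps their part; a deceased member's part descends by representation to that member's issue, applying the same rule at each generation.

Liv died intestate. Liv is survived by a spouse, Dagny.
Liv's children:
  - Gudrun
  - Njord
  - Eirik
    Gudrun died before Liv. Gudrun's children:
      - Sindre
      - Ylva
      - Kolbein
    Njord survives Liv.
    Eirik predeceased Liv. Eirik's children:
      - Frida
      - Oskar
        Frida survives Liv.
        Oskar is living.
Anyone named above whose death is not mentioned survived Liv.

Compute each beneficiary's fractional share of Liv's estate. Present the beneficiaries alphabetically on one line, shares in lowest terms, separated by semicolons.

Dagny 1/2; Frida 1/12; Kolbein 1/18; Njord 1/6; Oskar 1/12; Sindre 1/18; Ylva 1/18

Dagny, as surviving spouse, takes 1/2.
The remaining 1/2 passes to Liv's descendants per stirpes.
The 1/2 is divided into 3 equal shares of 1/6 among Gudrun, Njord, Eirik.
Gudrun predeceased; the 1/6 allotted to Gudrun's branch passes to Gudrun's issue by representation.
The 1/6 is divided into 3 equal shares of 1/18 among Sindre, Ylva, Kolbein.
Sindre is living and takes 1/18.
Ylva is living and takes 1/18.
Kolbein is living and takes 1/18.
Njord is living and takes 1/6.
Eirik predeceased; the 1/6 allotted to Eirik's branch passes to Eirik's issue by representation.
The 1/6 is divided into 2 equal shares of 1/12 among Frida, Oskar.
Frida is living and takes 1/12.
Oskar is living and takes 1/12.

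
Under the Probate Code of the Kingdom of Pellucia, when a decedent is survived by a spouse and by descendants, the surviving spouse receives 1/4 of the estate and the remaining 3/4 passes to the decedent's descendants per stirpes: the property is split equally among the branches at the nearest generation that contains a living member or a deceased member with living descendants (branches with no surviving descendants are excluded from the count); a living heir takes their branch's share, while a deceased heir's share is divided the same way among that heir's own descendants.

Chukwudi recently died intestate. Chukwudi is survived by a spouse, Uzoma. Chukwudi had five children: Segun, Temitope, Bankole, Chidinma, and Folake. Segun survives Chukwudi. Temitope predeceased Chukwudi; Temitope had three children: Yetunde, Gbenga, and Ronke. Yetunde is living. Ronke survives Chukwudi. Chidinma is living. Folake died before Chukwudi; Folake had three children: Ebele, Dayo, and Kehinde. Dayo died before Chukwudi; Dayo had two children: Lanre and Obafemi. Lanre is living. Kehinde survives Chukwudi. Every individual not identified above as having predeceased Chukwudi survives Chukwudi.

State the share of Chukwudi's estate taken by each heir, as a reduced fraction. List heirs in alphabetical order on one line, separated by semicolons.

Uzoma, as surviving spouse, takes 1/4.
The remaining 3/4 passes to Chukwudi's descendants per stirpes.
The 3/4 is divided into 5 equal shares of 3/20 among Segun, Temitope, Bankole, Chidinma, Folake.
Segun is living and takes 3/20.
Temitope predeceased; the 3/20 allotted to Temitope's branch passes to Temitope's issue by representation.
The 3/20 is divided into 3 equal shares of 1/20 among Yetunde, Gbenga, Ronke.
Yetunde is living and takes 1/20.
Gbenga is living and takes 1/20.
Ronke is living and takes 1/20.
Bankole is living and takes 3/20.
Chidinma is living and takes 3/20.
Folake predeceased; the 3/20 allotted to Folake's branch passes to Folake's issue by representation.
The 3/20 is divided into 3 equal shares of 1/20 among Ebele, Dayo, Kehinde.
Ebele is living and takes 1/20.
Dayo predeceased; the 1/20 allotted to Dayo's branch passes to Dayo's issue by representation.
The 1/20 is divided into 2 equal shares of 1/40 among Lanre, Obafemi.
Lanre is living and takes 1/40.
Obafemi is living and takes 1/40.
Kehinde is living and takes 1/20.

Bankole 3/20; Chidinma 3/20; Ebele 1/20; Gbenga 1/20; Kehinde 1/20; Lanre 1/40; Obafemi 1/40; Ronke 1/20; Segun 3/20; Uzoma 1/4; Yetunde 1/20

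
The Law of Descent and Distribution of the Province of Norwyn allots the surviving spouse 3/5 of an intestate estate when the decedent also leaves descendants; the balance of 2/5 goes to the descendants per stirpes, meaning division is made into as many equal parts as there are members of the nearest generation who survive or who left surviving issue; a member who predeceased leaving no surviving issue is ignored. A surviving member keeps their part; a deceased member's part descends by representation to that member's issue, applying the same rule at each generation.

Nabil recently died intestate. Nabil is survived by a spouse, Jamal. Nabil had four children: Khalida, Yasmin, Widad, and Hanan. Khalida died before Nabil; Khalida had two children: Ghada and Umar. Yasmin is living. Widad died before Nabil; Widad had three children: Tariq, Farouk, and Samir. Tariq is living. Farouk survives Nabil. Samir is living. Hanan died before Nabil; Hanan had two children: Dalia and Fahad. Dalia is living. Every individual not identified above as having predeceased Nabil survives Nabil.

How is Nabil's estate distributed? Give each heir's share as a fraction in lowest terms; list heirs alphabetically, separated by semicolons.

Jamal, as surviving spouse, takes 3/5.
The remaining 2/5 passes to Nabil's descendants per stirpes.
The 2/5 is divided into 4 equal shares of 1/10 among Khalida, Yasmin, Widad, Hanan.
Khalida predeceased; the 1/10 allotted to Khalida's branch passes to Khalida's issue by representation.
The 1/10 is divided into 2 equal shares of 1/20 among Ghada, Umar.
Ghada is living and takes 1/20.
Umar is living and takes 1/20.
Yasmin is living and takes 1/10.
Widad predeceased; the 1/10 allotted to Widad's branch passes to Widad's issue by representation.
The 1/10 is divided into 3 equal shares of 1/30 among Tariq, Farouk, Samir.
Tariq is living and takes 1/30.
Farouk is living and takes 1/30.
Samir is living and takes 1/30.
Hanan predeceased; the 1/10 allotted to Hanan's branch passes to Hanan's issue by representation.
The 1/10 is divided into 2 equal shares of 1/20 among Dalia, Fahad.
Dalia is living and takes 1/20.
Fahad is living and takes 1/20.

Dalia 1/20; Fahad 1/20; Farouk 1/30; Ghada 1/20; Jamal 3/5; Samir 1/30; Tariq 1/30; Umar 1/20; Yasmin 1/10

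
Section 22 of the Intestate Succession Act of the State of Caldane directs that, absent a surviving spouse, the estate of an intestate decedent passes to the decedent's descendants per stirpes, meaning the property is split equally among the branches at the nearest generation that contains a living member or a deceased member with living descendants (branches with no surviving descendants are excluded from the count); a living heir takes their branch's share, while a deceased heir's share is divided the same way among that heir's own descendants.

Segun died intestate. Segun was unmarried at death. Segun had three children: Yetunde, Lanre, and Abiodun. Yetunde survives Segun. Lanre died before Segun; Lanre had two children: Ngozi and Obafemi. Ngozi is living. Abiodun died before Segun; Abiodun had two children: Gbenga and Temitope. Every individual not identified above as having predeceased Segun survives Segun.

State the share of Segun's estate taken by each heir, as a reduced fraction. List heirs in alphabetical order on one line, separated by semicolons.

Gbenga 1/6; Ngozi 1/6; Obafemi 1/6; Temitope 1/6; Yetunde 1/3

There is no surviving spouse, so the entire estate passes to Segun's descendants per stirpes.
The estate is divided into 3 equal shares of 1/3 among Yetunde, Lanre, Abiodun.
Yetunde is living and takes 1/3.
Lanre predeceased; the 1/3 allotted to Lanre's branch passes to Lanre's issue by representation.
The 1/3 is divided into 2 equal shares of 1/6 among Ngozi, Obafemi.
Ngozi is living and takes 1/6.
Obafemi is living and takes 1/6.
Abiodun predeceased; the 1/3 allotted to Abiodun's branch passes to Abiodun's issue by representation.
The 1/3 is divided into 2 equal shares of 1/6 among Gbenga, Temitope.
Gbenga is living and takes 1/6.
Temitope is living and takes 1/6.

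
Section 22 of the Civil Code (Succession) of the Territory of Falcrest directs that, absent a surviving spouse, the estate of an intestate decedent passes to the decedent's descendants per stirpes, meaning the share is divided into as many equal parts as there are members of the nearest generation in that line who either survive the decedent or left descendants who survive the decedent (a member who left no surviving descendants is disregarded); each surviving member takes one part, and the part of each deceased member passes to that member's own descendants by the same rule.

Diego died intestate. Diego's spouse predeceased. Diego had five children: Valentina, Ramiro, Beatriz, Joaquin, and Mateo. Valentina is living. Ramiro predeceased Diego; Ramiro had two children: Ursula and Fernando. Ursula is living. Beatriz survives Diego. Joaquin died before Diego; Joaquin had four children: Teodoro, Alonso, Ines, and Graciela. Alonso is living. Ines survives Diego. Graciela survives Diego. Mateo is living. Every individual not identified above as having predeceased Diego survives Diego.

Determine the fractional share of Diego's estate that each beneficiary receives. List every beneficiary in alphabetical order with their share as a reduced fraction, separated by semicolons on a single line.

Alonso 1/20; Beatriz 1/5; Fernando 1/10; Graciela 1/20; Ines 1/20; Mateo 1/5; Teodoro 1/20; Ursula 1/10; Valentina 1/5

There is no surviving spouse, so the entire estate passes to Diego's descendants per stirpes.
The estate is divided into 5 equal shares of 1/5 among Valentina, Ramiro, Beatriz, Joaquin, Mateo.
Valentina is living and takes 1/5.
Ramiro predeceased; the 1/5 allotted to Ramiro's branch passes to Ramiro's issue by representation.
The 1/5 is divided into 2 equal shares of 1/10 among Ursula, Fernando.
Ursula is living and takes 1/10.
Fernando is living and takes 1/10.
Beatriz is living and takes 1/5.
Joaquin predeceased; the 1/5 allotted to Joaquin's branch passes to Joaquin's issue by representation.
The 1/5 is divided into 4 equal shares of 1/20 among Teodoro, Alonso, Ines, Graciela.
Teodoro is living and takes 1/20.
Alonso is living and takes 1/20.
Ines is living and takes 1/20.
Graciela is living and takes 1/20.
Mateo is living and takes 1/5.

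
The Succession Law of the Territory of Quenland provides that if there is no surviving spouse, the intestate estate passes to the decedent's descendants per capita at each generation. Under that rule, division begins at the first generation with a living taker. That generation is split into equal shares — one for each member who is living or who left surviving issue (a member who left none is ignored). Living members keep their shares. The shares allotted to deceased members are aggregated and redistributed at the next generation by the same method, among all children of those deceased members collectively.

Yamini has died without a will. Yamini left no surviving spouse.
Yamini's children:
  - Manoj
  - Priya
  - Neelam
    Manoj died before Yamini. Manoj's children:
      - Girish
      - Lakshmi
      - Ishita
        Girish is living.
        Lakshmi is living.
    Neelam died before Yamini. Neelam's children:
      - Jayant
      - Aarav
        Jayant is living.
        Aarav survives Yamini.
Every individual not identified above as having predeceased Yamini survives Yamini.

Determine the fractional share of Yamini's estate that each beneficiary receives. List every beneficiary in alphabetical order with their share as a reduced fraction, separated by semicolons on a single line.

Aarav 2/15; Girish 2/15; Ishita 2/15; Jayant 2/15; Lakshmi 2/15; Priya 1/3

There is no surviving spouse, so the entire estate passes to Yamini's descendants per capita at each generation.
At generation 1 (Manoj, Priya, Neelam) there are 3 shares of (1)/3 = 1/3 each.
Living: Priya — each takes 1/3.
Deceased: Manoj and Neelam. Their combined 2/3 is pooled and carried to generation 2.
At generation 2 (Girish, Lakshmi, Ishita, Jayant, Aarav) there are 5 shares of (2/3)/5 = 2/15 each.
Living: Girish, Lakshmi, Ishita, Jayant, and Aarav — each takes 2/15.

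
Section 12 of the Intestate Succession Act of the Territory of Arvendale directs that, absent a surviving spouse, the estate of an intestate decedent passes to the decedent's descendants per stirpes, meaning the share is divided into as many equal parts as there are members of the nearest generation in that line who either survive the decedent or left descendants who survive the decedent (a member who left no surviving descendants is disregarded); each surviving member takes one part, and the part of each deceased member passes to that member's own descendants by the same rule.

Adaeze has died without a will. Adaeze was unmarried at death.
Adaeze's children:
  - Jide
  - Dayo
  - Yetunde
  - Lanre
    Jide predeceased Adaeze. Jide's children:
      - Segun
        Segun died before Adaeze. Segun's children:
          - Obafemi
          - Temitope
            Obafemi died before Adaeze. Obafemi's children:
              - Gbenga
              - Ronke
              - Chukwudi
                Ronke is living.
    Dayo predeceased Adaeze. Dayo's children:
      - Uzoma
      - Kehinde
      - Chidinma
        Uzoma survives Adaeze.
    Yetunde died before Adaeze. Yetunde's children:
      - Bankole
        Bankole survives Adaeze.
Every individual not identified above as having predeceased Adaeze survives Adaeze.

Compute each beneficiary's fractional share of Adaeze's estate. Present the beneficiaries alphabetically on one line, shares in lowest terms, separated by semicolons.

Bankole 1/4; Chidinma 1/12; Chukwudi 1/24; Gbenga 1/24; Kehinde 1/12; Lanre 1/4; Ronke 1/24; Temitope 1/8; Uzoma 1/12

There is no surviving spouse, so the entire estate passes to Adaeze's descendants per stirpes.
The estate is divided into 4 equal shares of 1/4 among Jide, Dayo, Yetunde, Lanre.
Jide predeceased; the 1/4 allotted to Jide's branch passes to Jide's issue by representation.
Segun's line is the sole branch at this level, so the full 1/4 passes to Segun's issue by representation.
The 1/4 is divided into 2 equal shares of 1/8 among Obafemi, Temitope.
Obafemi predeceased; the 1/8 allotted to Obafemi's branch passes to Obafemi's issue by representation.
The 1/8 is divided into 3 equal shares of 1/24 among Gbenga, Ronke, Chukwudi.
Gbenga is living and takes 1/24.
Ronke is living and takes 1/24.
Chukwudi is living and takes 1/24.
Temitope is living and takes 1/8.
Dayo predeceased; the 1/4 allotted to Dayo's branch passes to Dayo's issue by representation.
The 1/4 is divided into 3 equal shares of 1/12 among Uzoma, Kehinde, Chidinma.
Uzoma is living and takes 1/12.
Kehinde is living and takes 1/12.
Chidinma is living and takes 1/12.
Yetunde predeceased; the 1/4 allotted to Yetunde's branch passes to Yetunde's issue by representation.
Bankole is the sole taker at this level and receives the full 1/4.
Lanre is living and takes 1/4.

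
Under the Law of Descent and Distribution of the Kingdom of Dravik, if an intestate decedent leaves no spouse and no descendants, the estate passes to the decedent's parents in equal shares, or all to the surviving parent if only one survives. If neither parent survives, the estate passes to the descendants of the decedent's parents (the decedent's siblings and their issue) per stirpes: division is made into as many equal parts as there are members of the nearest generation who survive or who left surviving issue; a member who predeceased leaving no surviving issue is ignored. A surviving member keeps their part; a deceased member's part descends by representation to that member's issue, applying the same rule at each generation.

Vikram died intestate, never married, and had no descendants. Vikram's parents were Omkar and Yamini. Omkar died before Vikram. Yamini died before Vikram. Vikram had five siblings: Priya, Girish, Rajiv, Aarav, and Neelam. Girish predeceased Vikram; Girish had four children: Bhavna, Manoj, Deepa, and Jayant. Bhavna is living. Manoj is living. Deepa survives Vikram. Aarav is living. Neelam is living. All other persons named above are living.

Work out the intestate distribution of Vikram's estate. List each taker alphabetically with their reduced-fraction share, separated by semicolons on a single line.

Neither parent survives and there are no descendants, so the estate passes to Vikram's siblings and their issue per stirpes.
The estate is divided into 5 equal shares of 1/5 among Priya, Girish, Rajiv, Aarav, Neelam.
Priya is living and takes 1/5.
Girish predeceased; the 1/5 allotted to Girish's branch passes to Girish's issue by representation.
The 1/5 is divided into 4 equal shares of 1/20 among Bhavna, Manoj, Deepa, Jayant.
Bhavna is living and takes 1/20.
Manoj is living and takes 1/20.
Deepa is living and takes 1/20.
Jayant is living and takes 1/20.
Rajiv is living and takes 1/5.
Aarav is living and takes 1/5.
Neelam is living and takes 1/5.

Aarav 1/5; Bhavna 1/20; Deepa 1/20; Jayant 1/20; Manoj 1/20; Neelam 1/5; Priya 1/5; Rajiv 1/5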